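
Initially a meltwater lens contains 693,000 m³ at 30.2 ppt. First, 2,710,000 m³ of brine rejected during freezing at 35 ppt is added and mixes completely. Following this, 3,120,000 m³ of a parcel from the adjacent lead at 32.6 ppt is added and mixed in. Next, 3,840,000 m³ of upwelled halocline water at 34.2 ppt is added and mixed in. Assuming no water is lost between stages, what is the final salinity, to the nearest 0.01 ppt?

33.66 ppt

By conservation of dissolved salt,
Initial salt = 693,000×30.2 = 20,928,600
After stage 1: salt = 20,928,600 + 2,710,000×35 = 115,778,600; volume = 3,403,000 m³; S = 34.023 ppt
After stage 2: salt = 115,778,600 + 3,120,000×32.6 = 217,490,600; volume = 6,523,000 m³; S = 33.342 ppt
After stage 3: salt = 217,490,600 + 3,840,000×34.2 = 348,818,600; volume = 10,363,000 m³
S = 348,818,600 / 10,363,000 = 33.66 ppt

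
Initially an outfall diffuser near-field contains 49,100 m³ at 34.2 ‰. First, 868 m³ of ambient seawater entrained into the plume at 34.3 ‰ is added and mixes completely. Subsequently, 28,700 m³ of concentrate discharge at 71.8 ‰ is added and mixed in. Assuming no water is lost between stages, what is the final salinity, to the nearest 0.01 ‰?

47.92 ‰

Total salt / total volume:
Initial salt = 49,100×34.2 = 1,679,220
After stage 1: salt = 1,679,220 + 868×34.3 = 1,708,992.4; volume = 49,968 m³; S = 34.202 ‰
After stage 2: salt = 1,708,992.4 + 28,700×71.8 = 3,769,652.4; volume = 78,668 m³
S = 3,769,652.4 / 78,668 = 47.9185 ‰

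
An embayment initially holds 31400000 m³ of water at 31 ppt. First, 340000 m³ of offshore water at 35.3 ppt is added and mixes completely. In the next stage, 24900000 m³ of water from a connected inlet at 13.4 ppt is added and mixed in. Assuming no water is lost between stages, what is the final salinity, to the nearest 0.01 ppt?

23.29 ppt

Conserving salt mass:
Initial salt = 31,400,000×31 = 973,400,000
After stage 1: salt = 973,400,000 + 340,000×35.3 = 985,402,000; volume = 31,740,000 m³; S = 31.046 ppt
After stage 2: salt = 985,402,000 + 24,900,000×13.4 = 1,319,062,000; volume = 56,640,000 m³
S = 1,319,062,000 / 56,640,000 = 23.2885 ppt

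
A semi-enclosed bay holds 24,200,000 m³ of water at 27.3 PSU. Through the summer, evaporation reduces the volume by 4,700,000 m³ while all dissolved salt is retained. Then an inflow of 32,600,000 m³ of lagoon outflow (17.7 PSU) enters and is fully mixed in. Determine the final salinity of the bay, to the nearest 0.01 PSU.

After evaporation: salt = 24,200,000×27.3 = 660,660,000; volume = 24,200,000 − 4,700,000 = 19,500,000 m³
After mixing: salt = 660,660,000 + 32,600,000×17.7 = 1,237,680,000; volume = 19,500,000 + 32,600,000 = 52,100,000 m³
S = 1,237,680,000 / 52,100,000 = 23.7559 PSU

23.76 PSU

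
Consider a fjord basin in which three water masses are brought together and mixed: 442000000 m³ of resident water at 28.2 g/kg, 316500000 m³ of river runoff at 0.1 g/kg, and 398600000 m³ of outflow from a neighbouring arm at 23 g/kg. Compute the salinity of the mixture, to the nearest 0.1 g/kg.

18.7 g/kg

Weighted by volume,
salt = 442,000,000×28.2 + 316,500,000×0.1 + 398,600,000×23 = 12,464,400,000 + 31,650,000 + 9,167,800,000 = 21,663,850,000
volume = 442,000,000 + 316,500,000 + 398,600,000 = 1,157,100,000 m³
S = 21,663,850,000 / 1,157,100,000 = 18.723 g/kg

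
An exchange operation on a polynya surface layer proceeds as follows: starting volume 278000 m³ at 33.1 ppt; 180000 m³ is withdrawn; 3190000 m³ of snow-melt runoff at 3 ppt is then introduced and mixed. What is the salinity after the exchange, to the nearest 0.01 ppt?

3.90 ppt

Remaining after removal: 98,000 m³ at 33.1 ppt (salt = 3,243,800)
After addition: salt = 3,243,800 + 3,190,000×3 = 12,813,800; volume = 3,288,000 m³
S = 12,813,800 / 3,288,000 = 3.8971 ppt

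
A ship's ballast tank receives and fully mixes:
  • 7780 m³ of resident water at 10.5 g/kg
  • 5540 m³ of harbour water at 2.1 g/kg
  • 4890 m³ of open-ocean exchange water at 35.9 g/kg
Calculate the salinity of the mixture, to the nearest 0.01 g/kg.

Conserving salt mass:
salt = 7,780×10.5 + 5,540×2.1 + 4,890×35.9 = 81,690 + 11,634 + 175,551 = 268,875
volume = 7,780 + 5,540 + 4,890 = 18,210 m³
S = 268,875 / 18,210 = 14.7652 g/kg

14.77 g/kg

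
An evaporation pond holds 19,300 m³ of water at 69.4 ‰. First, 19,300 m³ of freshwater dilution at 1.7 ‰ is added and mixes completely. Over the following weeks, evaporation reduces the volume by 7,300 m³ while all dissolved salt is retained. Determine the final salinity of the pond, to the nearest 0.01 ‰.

After mixing: salt = 19,300×69.4 + 19,300×1.7 = 1,372,230; volume = 38,600 m³
After evaporation: salt unchanged = 1,372,230; volume = 38,600 − 7,300 = 31,300 m³
S = 1,372,230 / 31,300 = 43.8412 ‰

43.84 ‰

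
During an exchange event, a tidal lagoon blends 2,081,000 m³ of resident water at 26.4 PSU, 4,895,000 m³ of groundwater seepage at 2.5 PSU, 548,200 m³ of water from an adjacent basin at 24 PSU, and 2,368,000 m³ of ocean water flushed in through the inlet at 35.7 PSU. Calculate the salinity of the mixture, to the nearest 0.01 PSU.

16.67 PSU

Total salt / total volume:
salt = 2,081,000×26.4 + 4,895,000×2.5 + 548,200×24 + 2,368,000×35.7 = 54,938,400 + 12,237,500 + 13,156,800 + 84,537,600 = 164,870,300
volume = 2,081,000 + 4,895,000 + 548,200 + 2,368,000 = 9,892,200 m³
S = 164,870,300 / 9,892,200 = 16.6667 PSU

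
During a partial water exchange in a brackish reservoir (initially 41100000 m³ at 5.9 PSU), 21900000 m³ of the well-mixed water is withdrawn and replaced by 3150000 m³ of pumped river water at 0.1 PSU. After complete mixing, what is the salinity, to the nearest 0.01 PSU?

5.08 PSU

Remaining after removal: 19,200,000 m³ at 5.9 PSU (salt = 113,280,000)
After addition: salt = 113,280,000 + 3,150,000×0.1 = 113,595,000; volume = 22,350,000 m³
S = 113,595,000 / 22,350,000 = 5.0826 PSU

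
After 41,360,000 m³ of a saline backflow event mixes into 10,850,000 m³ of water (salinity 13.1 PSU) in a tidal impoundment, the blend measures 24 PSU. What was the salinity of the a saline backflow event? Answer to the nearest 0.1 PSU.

26.9 PSU

Salt balance: 10,850,000×13.1 + 41,360,000×S = 52,210,000×24
142,135,000 + 41,360,000·S = 1,253,040,000
S = (1,253,040,000 − 142,135,000) / 41,360,000 = 26.8594 PSU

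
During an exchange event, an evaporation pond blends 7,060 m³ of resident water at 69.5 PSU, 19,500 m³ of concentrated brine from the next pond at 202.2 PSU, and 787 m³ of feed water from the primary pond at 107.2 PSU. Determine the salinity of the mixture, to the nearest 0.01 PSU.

165.21 PSU

Total salt / total volume:
salt = 7,060×69.5 + 19,500×202.2 + 787×107.2 = 490,670 + 3,942,900 + 84,366.4 = 4,517,936.4
volume = 7,060 + 19,500 + 787 = 27,347 m³
S = 4,517,936.4 / 27,347 = 165.2078 PSU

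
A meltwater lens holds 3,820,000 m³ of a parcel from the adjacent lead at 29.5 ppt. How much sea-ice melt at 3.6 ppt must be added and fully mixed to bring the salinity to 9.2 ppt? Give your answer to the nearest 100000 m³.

Salt balance: 3,820,000×29.5 + V×3.6 = (3,820,000+V)×9.2
112,690,000 + 3.6V = 35,144,000 + 9.2V
77,546,000 = 5.6V
V = 13,847,500 m³

13800000 m³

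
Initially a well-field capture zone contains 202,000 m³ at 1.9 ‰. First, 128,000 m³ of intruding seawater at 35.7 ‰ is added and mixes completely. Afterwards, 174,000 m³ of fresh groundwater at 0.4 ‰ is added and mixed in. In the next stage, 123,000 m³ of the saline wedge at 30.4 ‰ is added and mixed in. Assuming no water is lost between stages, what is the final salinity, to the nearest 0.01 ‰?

13.97 ‰

Total salt / total volume:
Initial salt = 202,000×1.9 = 383,800
After stage 1: salt = 383,800 + 128,000×35.7 = 4,953,400; volume = 330,000 m³; S = 15.01 ‰
After stage 2: salt = 4,953,400 + 174,000×0.4 = 5,023,000; volume = 504,000 m³; S = 9.966 ‰
After stage 3: salt = 5,023,000 + 123,000×30.4 = 8,762,200; volume = 627,000 m³
S = 8,762,200 / 627,000 = 13.9748 ‰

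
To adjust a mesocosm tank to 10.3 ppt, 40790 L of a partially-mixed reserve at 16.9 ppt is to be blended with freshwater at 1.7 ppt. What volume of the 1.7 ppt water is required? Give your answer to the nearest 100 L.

31300 L

Salt balance: 40,790×16.9 + V×1.7 = (40,790+V)×10.3
689,351 + 1.7V = 420,137 + 10.3V
269,214 = 8.6V
V = 31,303.95 L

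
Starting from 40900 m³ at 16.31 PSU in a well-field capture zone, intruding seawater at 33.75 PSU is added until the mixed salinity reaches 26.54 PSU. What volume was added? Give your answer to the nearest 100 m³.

58000 m³

Salt balance: 40,900×16.31 + V×33.75 = (40,900+V)×26.54
667,079 + 33.75V = 1,085,486 + 26.54V
418,407 = 7.21V
V = 58,031.48 m³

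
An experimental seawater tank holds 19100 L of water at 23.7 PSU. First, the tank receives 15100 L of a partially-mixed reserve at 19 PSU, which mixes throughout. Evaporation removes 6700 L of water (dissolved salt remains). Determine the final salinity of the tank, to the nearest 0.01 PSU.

26.89 PSU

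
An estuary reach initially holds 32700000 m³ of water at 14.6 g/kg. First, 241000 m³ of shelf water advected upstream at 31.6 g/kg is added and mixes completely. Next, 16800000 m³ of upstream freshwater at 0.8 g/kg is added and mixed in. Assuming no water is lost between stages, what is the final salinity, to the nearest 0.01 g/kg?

10.02 g/kg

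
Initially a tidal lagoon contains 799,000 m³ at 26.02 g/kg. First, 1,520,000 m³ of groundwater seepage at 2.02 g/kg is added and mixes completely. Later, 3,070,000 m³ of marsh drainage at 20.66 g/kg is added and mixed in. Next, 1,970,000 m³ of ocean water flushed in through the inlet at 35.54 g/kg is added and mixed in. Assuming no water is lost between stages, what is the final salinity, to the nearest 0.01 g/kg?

21.38 g/kg

Total salt / total volume:
Initial salt = 799,000×26.02 = 20,789,980
After stage 1: salt = 20,789,980 + 1,520,000×2.02 = 23,860,380; volume = 2,319,000 m³; S = 10.289 g/kg
After stage 2: salt = 23,860,380 + 3,070,000×20.66 = 87,286,580; volume = 5,389,000 m³; S = 16.197 g/kg
After stage 3: salt = 87,286,580 + 1,970,000×35.54 = 157,300,380; volume = 7,359,000 m³
S = 157,300,380 / 7,359,000 = 21.3752 g/kg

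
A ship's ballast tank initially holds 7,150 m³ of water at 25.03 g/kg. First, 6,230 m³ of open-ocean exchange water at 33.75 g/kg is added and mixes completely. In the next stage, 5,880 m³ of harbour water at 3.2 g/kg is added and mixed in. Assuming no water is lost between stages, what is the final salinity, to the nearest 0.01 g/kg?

Total salt / total volume:
Initial salt = 7,150×25.03 = 178,964.5
After stage 1: salt = 178,964.5 + 6,230×33.75 = 389,227; volume = 13,380 m³; S = 29.09 g/kg
After stage 2: salt = 389,227 + 5,880×3.2 = 408,043; volume = 19,260 m³
S = 408,043 / 19,260 = 21.186 g/kg

21.19 g/kg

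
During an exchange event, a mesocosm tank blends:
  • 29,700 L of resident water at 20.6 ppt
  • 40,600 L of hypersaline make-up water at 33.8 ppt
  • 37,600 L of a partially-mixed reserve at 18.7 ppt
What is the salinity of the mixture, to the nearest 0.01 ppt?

24.90 ppt

By conservation of dissolved salt,
salt = 29,700×20.6 + 40,600×33.8 + 37,600×18.7 = 611,820 + 1,372,280 + 703,120 = 2,687,220
volume = 29,700 + 40,600 + 37,600 = 107,900 L
S = 2,687,220 / 107,900 = 24.9047 ppt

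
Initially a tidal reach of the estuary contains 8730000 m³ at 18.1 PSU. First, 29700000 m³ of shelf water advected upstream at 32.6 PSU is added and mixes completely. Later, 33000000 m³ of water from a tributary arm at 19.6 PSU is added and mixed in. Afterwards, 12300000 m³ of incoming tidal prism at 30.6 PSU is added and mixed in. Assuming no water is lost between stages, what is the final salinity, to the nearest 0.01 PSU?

Total salt / total volume:
Initial salt = 8,730,000×18.1 = 158,013,000
After stage 1: salt = 158,013,000 + 29,700,000×32.6 = 1,126,233,000; volume = 38,430,000 m³; S = 29.306 PSU
After stage 2: salt = 1,126,233,000 + 33,000,000×19.6 = 1,773,033,000; volume = 71,430,000 m³; S = 24.822 PSU
After stage 3: salt = 1,773,033,000 + 12,300,000×30.6 = 2,149,413,000; volume = 83,730,000 m³
S = 2,149,413,000 / 83,730,000 = 25.6708 PSU

25.67 PSU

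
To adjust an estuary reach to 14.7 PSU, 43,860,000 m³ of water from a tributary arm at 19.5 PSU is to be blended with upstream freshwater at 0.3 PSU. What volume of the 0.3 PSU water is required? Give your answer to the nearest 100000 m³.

Salt balance: 43,860,000×19.5 + V×0.3 = (43,860,000+V)×14.7
855,270,000 + 0.3V = 644,742,000 + 14.7V
210,528,000 = 14.4V
V = 14,620,000 m³

14600000 m³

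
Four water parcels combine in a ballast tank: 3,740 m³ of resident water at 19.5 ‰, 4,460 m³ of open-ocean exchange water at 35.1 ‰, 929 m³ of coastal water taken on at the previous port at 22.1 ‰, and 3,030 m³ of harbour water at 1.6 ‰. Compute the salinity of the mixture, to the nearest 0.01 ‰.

Conserving salt mass:
salt = 3,740×19.5 + 4,460×35.1 + 929×22.1 + 3,030×1.6 = 72,930 + 156,546 + 20,530.9 + 4,848 = 254,854.9
volume = 3,740 + 4,460 + 929 + 3,030 = 12,159 m³
S = 254,854.9 / 12,159 = 20.9602 ‰

20.96 ‰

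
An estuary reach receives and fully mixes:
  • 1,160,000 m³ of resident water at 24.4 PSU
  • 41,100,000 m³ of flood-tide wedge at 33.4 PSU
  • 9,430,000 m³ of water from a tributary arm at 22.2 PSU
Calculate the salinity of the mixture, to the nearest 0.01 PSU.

By conservation of dissolved salt,
salt = 1,160,000×24.4 + 41,100,000×33.4 + 9,430,000×22.2 = 28,304,000 + 1,372,740,000 + 209,346,000 = 1,610,390,000
volume = 1,160,000 + 41,100,000 + 9,430,000 = 51,690,000 m³
S = 1,610,390,000 / 51,690,000 = 31.1548 PSU

31.15 PSU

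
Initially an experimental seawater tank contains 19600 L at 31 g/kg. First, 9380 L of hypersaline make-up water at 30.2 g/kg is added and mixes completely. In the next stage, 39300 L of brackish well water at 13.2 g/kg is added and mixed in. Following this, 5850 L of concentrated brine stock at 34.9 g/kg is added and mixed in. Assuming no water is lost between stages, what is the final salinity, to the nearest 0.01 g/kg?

21.77 g/kg

Mass of salt is conserved:
Initial salt = 19,600×31 = 607,600
After stage 1: salt = 607,600 + 9,380×30.2 = 890,876; volume = 28,980 L; S = 30.741 g/kg
After stage 2: salt = 890,876 + 39,300×13.2 = 1,409,636; volume = 68,280 L; S = 20.645 g/kg
After stage 3: salt = 1,409,636 + 5,850×34.9 = 1,613,801; volume = 74,130 L
S = 1,613,801 / 74,130 = 21.7699 g/kg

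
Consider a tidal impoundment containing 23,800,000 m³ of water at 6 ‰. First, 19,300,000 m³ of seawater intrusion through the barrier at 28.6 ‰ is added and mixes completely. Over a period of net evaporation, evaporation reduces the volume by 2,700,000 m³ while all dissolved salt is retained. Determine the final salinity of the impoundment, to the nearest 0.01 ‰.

After mixing: salt = 23,800,000×6 + 19,300,000×28.6 = 694,780,000; volume = 43,100,000 m³
After evaporation: salt unchanged = 694,780,000; volume = 43,100,000 − 2,700,000 = 40,400,000 m³
S = 694,780,000 / 40,400,000 = 17.1975 ‰

17.20 ‰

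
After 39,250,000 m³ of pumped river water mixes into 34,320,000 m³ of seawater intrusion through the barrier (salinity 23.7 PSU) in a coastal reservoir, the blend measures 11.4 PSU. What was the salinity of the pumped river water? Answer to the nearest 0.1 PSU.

Salt balance: 34,320,000×23.7 + 39,250,000×S = 73,570,000×11.4
813,384,000 + 39,250,000·S = 838,698,000
S = (838,698,000 − 813,384,000) / 39,250,000 = 0.6449 PSU

0.6 PSU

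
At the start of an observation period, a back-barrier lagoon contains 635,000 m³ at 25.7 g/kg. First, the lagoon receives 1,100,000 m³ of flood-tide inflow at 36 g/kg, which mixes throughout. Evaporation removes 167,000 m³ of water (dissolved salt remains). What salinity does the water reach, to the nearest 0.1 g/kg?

35.7 g/kg

After mixing: salt = 635,000×25.7 + 1,100,000×36 = 55,919,500; volume = 1,735,000 m³
After evaporation: salt unchanged = 55,919,500; volume = 1,735,000 − 167,000 = 1,568,000 m³
S = 55,919,500 / 1,568,000 = 35.6629 g/kg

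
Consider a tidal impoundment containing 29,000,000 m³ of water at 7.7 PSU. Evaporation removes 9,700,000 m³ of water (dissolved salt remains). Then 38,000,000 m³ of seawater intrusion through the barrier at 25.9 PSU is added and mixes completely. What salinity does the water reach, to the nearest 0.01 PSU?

21.07 PSU

After evaporation: salt = 29,000,000×7.7 = 223,300,000; volume = 29,000,000 − 9,700,000 = 19,300,000 m³
After mixing: salt = 223,300,000 + 38,000,000×25.9 = 1,207,500,000; volume = 19,300,000 + 38,000,000 = 57,300,000 m³
S = 1,207,500,000 / 57,300,000 = 21.0733 PSU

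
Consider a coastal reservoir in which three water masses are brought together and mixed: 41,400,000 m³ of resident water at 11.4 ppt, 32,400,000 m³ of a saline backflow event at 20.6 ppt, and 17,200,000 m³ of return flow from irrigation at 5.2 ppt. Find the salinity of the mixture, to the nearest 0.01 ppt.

Mass of salt is conserved:
salt = 41,400,000×11.4 + 32,400,000×20.6 + 17,200,000×5.2 = 471,960,000 + 667,440,000 + 89,440,000 = 1,228,840,000
volume = 41,400,000 + 32,400,000 + 17,200,000 = 91,000,000 m³
S = 1,228,840,000 / 91,000,000 = 13.5037 ppt

13.50 ppt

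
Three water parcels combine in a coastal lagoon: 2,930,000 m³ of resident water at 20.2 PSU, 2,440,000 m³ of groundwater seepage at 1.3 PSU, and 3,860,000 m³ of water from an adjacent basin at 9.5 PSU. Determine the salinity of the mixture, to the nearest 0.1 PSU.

10.7 PSU

Salt balance:
salt = 2,930,000×20.2 + 2,440,000×1.3 + 3,860,000×9.5 = 59,186,000 + 3,172,000 + 36,670,000 = 99,028,000
volume = 2,930,000 + 2,440,000 + 3,860,000 = 9,230,000 m³
S = 99,028,000 / 9,230,000 = 10.729 PSU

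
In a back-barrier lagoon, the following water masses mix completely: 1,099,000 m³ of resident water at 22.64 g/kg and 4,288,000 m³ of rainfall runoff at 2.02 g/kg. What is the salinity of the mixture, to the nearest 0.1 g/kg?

Mass of salt is conserved:
salt = 1,099,000×22.64 + 4,288,000×2.02 = 24,881,360 + 8,661,760 = 33,543,120
volume = 1,099,000 + 4,288,000 = 5,387,000 m³
S = 33,543,120 / 5,387,000 = 6.227 g/kg

6.2 g/kg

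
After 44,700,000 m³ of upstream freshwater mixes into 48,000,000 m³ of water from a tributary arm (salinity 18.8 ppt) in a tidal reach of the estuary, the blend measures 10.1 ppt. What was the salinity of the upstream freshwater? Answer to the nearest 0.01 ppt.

0.76 ppt

Salt balance: 48,000,000×18.8 + 44,700,000×S = 92,700,000×10.1
902,400,000 + 44,700,000·S = 936,270,000
S = (936,270,000 − 902,400,000) / 44,700,000 = 0.7577 ppt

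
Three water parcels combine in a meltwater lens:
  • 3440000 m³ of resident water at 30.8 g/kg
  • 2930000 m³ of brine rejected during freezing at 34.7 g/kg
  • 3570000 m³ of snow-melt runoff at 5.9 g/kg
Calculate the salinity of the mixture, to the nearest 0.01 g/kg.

23.01 g/kg

Salt balance:
salt = 3,440,000×30.8 + 2,930,000×34.7 + 3,570,000×5.9 = 105,952,000 + 101,671,000 + 21,063,000 = 228,686,000
volume = 3,440,000 + 2,930,000 + 3,570,000 = 9,940,000 m³
S = 228,686,000 / 9,940,000 = 23.0066 g/kg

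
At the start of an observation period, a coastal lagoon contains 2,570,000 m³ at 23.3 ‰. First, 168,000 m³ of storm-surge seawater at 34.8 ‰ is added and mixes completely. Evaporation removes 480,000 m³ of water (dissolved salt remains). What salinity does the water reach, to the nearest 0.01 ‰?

29.11 ‰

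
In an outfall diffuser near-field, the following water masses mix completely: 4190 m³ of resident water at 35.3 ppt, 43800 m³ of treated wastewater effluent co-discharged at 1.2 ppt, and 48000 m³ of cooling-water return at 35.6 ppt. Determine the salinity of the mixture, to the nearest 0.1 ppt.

Salt balance:
salt = 4,190×35.3 + 43,800×1.2 + 48,000×35.6 = 147,907 + 52,560 + 1,708,800 = 1,909,267
volume = 4,190 + 43,800 + 48,000 = 95,990 m³
S = 1,909,267 / 95,990 = 19.89 ppt

19.9 ppt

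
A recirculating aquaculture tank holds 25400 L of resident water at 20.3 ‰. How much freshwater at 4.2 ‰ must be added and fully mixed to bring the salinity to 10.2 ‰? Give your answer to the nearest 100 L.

Salt balance: 25,400×20.3 + V×4.2 = (25,400+V)×10.2
515,620 + 4.2V = 259,080 + 10.2V
256,540 = 6V
V = 42,756.67 L

42800 L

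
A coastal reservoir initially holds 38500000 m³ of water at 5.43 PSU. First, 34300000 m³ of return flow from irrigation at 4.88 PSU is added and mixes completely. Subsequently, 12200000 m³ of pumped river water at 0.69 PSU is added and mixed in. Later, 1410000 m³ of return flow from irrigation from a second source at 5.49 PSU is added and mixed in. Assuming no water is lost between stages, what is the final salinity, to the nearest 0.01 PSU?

4.54 PSU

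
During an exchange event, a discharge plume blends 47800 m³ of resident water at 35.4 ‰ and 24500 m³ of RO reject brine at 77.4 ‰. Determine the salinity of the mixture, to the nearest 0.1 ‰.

Total salt / total volume:
salt = 47,800×35.4 + 24,500×77.4 = 1,692,120 + 1,896,300 = 3,588,420
volume = 47,800 + 24,500 = 72,300 m³
S = 3,588,420 / 72,300 = 49.632 ‰

49.6 ‰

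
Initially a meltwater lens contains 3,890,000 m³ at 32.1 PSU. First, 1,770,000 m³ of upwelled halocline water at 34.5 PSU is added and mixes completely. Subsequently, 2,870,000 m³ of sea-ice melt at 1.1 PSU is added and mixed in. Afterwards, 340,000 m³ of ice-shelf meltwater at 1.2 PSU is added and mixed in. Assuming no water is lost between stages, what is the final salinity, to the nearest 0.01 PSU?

Weighted by volume,
Initial salt = 3,890,000×32.1 = 124,869,000
After stage 1: salt = 124,869,000 + 1,770,000×34.5 = 185,934,000; volume = 5,660,000 m³; S = 32.851 PSU
After stage 2: salt = 185,934,000 + 2,870,000×1.1 = 189,091,000; volume = 8,530,000 m³; S = 22.168 PSU
After stage 3: salt = 189,091,000 + 340,000×1.2 = 189,499,000; volume = 8,870,000 m³
S = 189,499,000 / 8,870,000 = 21.364 PSU

21.36 PSU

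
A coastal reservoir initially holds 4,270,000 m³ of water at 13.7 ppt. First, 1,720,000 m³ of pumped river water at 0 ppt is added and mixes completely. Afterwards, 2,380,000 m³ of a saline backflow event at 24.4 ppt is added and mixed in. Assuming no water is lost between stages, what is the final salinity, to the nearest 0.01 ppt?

Salt balance:
Initial salt = 4,270,000×13.7 = 58,499,000
After stage 1: salt = 58,499,000 + 1,720,000×0 = 58,499,000; volume = 5,990,000 m³; S = 9.766 ppt
After stage 2: salt = 58,499,000 + 2,380,000×24.4 = 116,571,000; volume = 8,370,000 m³
S = 116,571,000 / 8,370,000 = 13.9272 ppt

13.93 ppt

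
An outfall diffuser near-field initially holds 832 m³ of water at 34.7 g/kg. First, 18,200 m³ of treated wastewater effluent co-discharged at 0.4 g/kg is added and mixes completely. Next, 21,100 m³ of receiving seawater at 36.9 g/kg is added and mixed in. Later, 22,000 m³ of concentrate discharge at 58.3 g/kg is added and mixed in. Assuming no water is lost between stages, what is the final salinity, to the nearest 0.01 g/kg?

Weighted by volume,
Initial salt = 832×34.7 = 28,870.4
After stage 1: salt = 28,870.4 + 18,200×0.4 = 36,150.4; volume = 19,032 m³; S = 1.899 g/kg
After stage 2: salt = 36,150.4 + 21,100×36.9 = 814,740.4; volume = 40,132 m³; S = 20.302 g/kg
After stage 3: salt = 814,740.4 + 22,000×58.3 = 2,097,340.4; volume = 62,132 m³
S = 2,097,340.4 / 62,132 = 33.7562 g/kg

33.76 g/kg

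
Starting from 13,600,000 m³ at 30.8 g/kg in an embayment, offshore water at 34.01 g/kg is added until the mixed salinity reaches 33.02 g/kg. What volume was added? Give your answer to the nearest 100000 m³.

30500000 m³

Salt balance: 13,600,000×30.8 + V×34.01 = (13,600,000+V)×33.02
418,880,000 + 34.01V = 449,072,000 + 33.02V
30,192,000 = 0.99V
V = 30,496,969.7 m³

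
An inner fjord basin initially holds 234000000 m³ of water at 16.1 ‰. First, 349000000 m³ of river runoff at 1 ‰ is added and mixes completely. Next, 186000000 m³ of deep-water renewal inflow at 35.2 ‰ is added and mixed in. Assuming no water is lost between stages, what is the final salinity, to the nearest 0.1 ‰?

13.9 ‰

Mass of salt is conserved:
Initial salt = 234,000,000×16.1 = 3,767,400,000
After stage 1: salt = 3,767,400,000 + 349,000,000×1 = 4,116,400,000; volume = 583,000,000 m³; S = 7.061 ‰
After stage 2: salt = 4,116,400,000 + 186,000,000×35.2 = 10,663,600,000; volume = 769,000,000 m³
S = 10,663,600,000 / 769,000,000 = 13.8668 ‰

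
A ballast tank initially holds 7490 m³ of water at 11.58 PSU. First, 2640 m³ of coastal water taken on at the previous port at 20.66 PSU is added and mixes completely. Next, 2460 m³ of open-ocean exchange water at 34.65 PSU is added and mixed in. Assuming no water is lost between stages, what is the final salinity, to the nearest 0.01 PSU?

17.99 PSU

Salt balance:
Initial salt = 7,490×11.58 = 86,734.2
After stage 1: salt = 86,734.2 + 2,640×20.66 = 141,276.6; volume = 10,130 m³; S = 13.946 PSU
After stage 2: salt = 141,276.6 + 2,460×34.65 = 226,515.6; volume = 12,590 m³
S = 226,515.6 / 12,590 = 17.9917 PSU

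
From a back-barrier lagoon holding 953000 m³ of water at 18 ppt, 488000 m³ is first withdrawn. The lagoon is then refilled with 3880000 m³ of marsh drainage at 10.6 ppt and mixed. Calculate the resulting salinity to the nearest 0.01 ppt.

11.39 ppt

Remaining after removal: 465,000 m³ at 18 ppt (salt = 8,370,000)
After addition: salt = 8,370,000 + 3,880,000×10.6 = 49,498,000; volume = 4,345,000 m³
S = 49,498,000 / 4,345,000 = 11.3919 ppt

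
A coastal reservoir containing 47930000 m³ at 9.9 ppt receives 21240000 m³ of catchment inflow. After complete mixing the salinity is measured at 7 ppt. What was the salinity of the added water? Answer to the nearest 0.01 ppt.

0.46 ppt

Salt balance: 47,930,000×9.9 + 21,240,000×S = 69,170,000×7
474,507,000 + 21,240,000·S = 484,190,000
S = (484,190,000 − 474,507,000) / 21,240,000 = 0.4559 ppt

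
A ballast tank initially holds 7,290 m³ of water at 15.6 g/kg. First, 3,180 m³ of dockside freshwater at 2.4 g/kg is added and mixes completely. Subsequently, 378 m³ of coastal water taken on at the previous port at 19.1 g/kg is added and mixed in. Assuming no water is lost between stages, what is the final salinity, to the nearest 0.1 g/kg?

Salt balance:
Initial salt = 7,290×15.6 = 113,724
After stage 1: salt = 113,724 + 3,180×2.4 = 121,356; volume = 10,470 m³; S = 11.591 g/kg
After stage 2: salt = 121,356 + 378×19.1 = 128,575.8; volume = 10,848 m³
S = 128,575.8 / 10,848 = 11.8525 g/kg

11.9 g/kg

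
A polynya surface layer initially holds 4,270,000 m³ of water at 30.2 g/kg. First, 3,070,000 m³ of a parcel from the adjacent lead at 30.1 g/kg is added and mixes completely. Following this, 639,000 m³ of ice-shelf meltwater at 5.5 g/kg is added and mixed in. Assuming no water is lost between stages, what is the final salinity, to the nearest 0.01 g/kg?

Conserving salt mass:
Initial salt = 4,270,000×30.2 = 128,954,000
After stage 1: salt = 128,954,000 + 3,070,000×30.1 = 221,361,000; volume = 7,340,000 m³; S = 30.158 g/kg
After stage 2: salt = 221,361,000 + 639,000×5.5 = 224,875,500; volume = 7,979,000 m³
S = 224,875,500 / 7,979,000 = 28.1834 g/kg

28.18 g/kg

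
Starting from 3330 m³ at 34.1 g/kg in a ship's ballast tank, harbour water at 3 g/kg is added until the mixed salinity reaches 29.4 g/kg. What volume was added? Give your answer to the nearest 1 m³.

593 m³

Salt balance: 3,330×34.1 + V×3 = (3,330+V)×29.4
113,553 + 3V = 97,902 + 29.4V
15,651 = 26.4V
V = 592.84 m³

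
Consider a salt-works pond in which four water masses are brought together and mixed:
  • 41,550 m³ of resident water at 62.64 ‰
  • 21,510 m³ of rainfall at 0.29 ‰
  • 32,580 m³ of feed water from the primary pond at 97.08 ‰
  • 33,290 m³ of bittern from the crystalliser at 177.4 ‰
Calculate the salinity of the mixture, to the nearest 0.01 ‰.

Mass of salt is conserved:
salt = 41,550×62.64 + 21,510×0.29 + 32,580×97.08 + 33,290×177.4 = 2,602,692 + 6,237.9 + 3,162,866.4 + 5,905,646 = 11,677,442.3
volume = 41,550 + 21,510 + 32,580 + 33,290 = 128,930 m³
S = 11,677,442.3 / 128,930 = 90.572 ‰

90.57 ‰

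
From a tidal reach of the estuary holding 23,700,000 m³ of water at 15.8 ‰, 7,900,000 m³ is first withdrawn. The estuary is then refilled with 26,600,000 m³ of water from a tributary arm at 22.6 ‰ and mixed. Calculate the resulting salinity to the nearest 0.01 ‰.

20.07 ‰

Remaining after removal: 15,800,000 m³ at 15.8 ‰ (salt = 249,640,000)
After addition: salt = 249,640,000 + 26,600,000×22.6 = 850,800,000; volume = 42,400,000 m³
S = 850,800,000 / 42,400,000 = 20.066 ‰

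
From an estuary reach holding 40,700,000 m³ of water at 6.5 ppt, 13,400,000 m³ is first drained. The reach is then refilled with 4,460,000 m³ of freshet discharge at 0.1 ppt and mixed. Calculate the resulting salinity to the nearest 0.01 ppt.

5.60 ppt

Remaining after removal: 27,300,000 m³ at 6.5 ppt (salt = 177,450,000)
After addition: salt = 177,450,000 + 4,460,000×0.1 = 177,896,000; volume = 31,760,000 m³
S = 177,896,000 / 31,760,000 = 5.6013 ppt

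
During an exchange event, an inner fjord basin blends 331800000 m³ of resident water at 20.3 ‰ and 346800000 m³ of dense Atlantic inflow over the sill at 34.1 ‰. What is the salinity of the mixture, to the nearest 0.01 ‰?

27.35 ‰

Conserving salt mass:
salt = 331,800,000×20.3 + 346,800,000×34.1 = 6,735,540,000 + 11,825,880,000 = 18,561,420,000
volume = 331,800,000 + 346,800,000 = 678,600,000 m³
S = 18,561,420,000 / 678,600,000 = 27.3525 ‰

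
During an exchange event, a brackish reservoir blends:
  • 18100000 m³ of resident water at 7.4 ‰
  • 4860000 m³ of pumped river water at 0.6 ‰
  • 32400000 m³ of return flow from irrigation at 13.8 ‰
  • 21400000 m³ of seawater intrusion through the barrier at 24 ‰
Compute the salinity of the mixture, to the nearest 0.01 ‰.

Mass of salt is conserved:
salt = 18,100,000×7.4 + 4,860,000×0.6 + 32,400,000×13.8 + 21,400,000×24 = 133,940,000 + 2,916,000 + 447,120,000 + 513,600,000 = 1,097,576,000
volume = 18,100,000 + 4,860,000 + 32,400,000 + 21,400,000 = 76,760,000 m³
S = 1,097,576,000 / 76,760,000 = 14.2988 ‰

14.30 ‰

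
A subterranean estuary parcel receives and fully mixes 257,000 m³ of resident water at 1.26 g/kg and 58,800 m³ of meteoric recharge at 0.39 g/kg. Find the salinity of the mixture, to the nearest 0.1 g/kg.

1.1 g/kg

Total salt / total volume:
salt = 257,000×1.26 + 58,800×0.39 = 323,820 + 22,932 = 346,752
volume = 257,000 + 58,800 = 315,800 m³
S = 346,752 / 315,800 = 1.098 g/kg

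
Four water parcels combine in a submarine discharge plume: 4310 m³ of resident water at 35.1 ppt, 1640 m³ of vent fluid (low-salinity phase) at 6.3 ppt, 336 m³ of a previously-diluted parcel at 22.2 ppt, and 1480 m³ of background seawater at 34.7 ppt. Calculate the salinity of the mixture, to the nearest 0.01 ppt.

28.38 ppt

Salt balance:
salt = 4,310×35.1 + 1,640×6.3 + 336×22.2 + 1,480×34.7 = 151,281 + 10,332 + 7,459.2 + 51,356 = 220,428.2
volume = 4,310 + 1,640 + 336 + 1,480 = 7,766 m³
S = 220,428.2 / 7,766 = 28.3837 ppt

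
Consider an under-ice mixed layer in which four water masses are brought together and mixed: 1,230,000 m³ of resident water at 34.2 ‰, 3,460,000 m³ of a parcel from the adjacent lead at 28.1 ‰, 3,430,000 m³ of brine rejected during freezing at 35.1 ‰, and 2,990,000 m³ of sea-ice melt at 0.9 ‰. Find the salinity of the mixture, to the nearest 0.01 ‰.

23.62 ‰

Total salt / total volume:
salt = 1,230,000×34.2 + 3,460,000×28.1 + 3,430,000×35.1 + 2,990,000×0.9 = 42,066,000 + 97,226,000 + 120,393,000 + 2,691,000 = 262,376,000
volume = 1,230,000 + 3,460,000 + 3,430,000 + 2,990,000 = 11,110,000 m³
S = 262,376,000 / 11,110,000 = 23.6162 ‰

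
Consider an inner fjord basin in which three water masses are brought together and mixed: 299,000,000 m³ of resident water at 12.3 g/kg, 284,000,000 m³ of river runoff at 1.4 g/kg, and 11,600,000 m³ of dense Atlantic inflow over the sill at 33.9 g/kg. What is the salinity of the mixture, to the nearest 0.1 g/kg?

7.5 g/kg

Total salt / total volume:
salt = 299,000,000×12.3 + 284,000,000×1.4 + 11,600,000×33.9 = 3,677,700,000 + 397,600,000 + 393,240,000 = 4,468,540,000
volume = 299,000,000 + 284,000,000 + 11,600,000 = 594,600,000 m³
S = 4,468,540,000 / 594,600,000 = 7.515 g/kg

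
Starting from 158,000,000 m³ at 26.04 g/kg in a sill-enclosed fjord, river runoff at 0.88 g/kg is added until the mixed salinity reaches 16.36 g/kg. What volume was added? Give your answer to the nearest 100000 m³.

98800000 m³

Salt balance: 158,000,000×26.04 + V×0.88 = (158,000,000+V)×16.36
4,114,320,000 + 0.88V = 2,584,880,000 + 16.36V
1,529,440,000 = 15.48V
V = 98,801,033.59 m³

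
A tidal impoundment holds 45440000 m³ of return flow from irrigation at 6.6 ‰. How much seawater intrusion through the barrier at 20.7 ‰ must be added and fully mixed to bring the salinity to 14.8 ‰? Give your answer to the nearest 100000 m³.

Salt balance: 45,440,000×6.6 + V×20.7 = (45,440,000+V)×14.8
299,904,000 + 20.7V = 672,512,000 + 14.8V
372,608,000 = 5.9V
V = 63,153,898.31 m³

63200000 m³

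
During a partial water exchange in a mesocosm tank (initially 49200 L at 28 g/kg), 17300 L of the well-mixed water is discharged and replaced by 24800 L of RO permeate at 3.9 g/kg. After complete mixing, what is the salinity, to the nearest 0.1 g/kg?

17.5 g/kg

Remaining after removal: 31,900 L at 28 g/kg (salt = 893,200)
After addition: salt = 893,200 + 24,800×3.9 = 989,920; volume = 56,700 L
S = 989,920 / 56,700 = 17.4589 g/kg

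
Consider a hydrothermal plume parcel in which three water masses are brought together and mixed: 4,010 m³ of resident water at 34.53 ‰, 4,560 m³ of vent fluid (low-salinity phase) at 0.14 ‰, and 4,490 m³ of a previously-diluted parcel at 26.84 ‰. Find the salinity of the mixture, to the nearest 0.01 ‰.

Conserving salt mass:
salt = 4,010×34.53 + 4,560×0.14 + 4,490×26.84 = 138,465.3 + 638.4 + 120,511.6 = 259,615.3
volume = 4,010 + 4,560 + 4,490 = 13,060 m³
S = 259,615.3 / 13,060 = 19.8787 ‰

19.88 ‰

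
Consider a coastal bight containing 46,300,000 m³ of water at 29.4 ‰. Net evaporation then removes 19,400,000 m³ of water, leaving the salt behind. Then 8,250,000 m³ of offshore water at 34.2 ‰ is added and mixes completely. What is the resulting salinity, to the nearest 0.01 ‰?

After evaporation: salt = 46,300,000×29.4 = 1,361,220,000; volume = 46,300,000 − 19,400,000 = 26,900,000 m³
After mixing: salt = 1,361,220,000 + 8,250,000×34.2 = 1,643,370,000; volume = 26,900,000 + 8,250,000 = 35,150,000 m³
S = 1,643,370,000 / 35,150,000 = 46.7531 ‰

46.75 ‰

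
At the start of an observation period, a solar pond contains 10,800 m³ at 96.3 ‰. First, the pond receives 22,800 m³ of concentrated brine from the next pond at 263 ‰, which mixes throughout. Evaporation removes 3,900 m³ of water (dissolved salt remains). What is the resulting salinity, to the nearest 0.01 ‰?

236.92 ‰

After mixing: salt = 10,800×96.3 + 22,800×263 = 7,036,440; volume = 33,600 m³
After evaporation: salt unchanged = 7,036,440; volume = 33,600 − 3,900 = 29,700 m³
S = 7,036,440 / 29,700 = 236.9172 ‰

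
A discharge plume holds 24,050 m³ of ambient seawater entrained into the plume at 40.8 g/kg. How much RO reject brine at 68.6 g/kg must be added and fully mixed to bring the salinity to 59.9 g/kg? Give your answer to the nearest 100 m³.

Salt balance: 24,050×40.8 + V×68.6 = (24,050+V)×59.9
981,240 + 68.6V = 1,440,595 + 59.9V
459,355 = 8.7V
V = 52,799.43 m³

52800 m³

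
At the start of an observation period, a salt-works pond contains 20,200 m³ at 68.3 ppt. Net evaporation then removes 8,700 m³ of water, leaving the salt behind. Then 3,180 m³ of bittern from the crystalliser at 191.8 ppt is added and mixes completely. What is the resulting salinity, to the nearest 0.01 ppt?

After evaporation: salt = 20,200×68.3 = 1,379,660; volume = 20,200 − 8,700 = 11,500 m³
After mixing: salt = 1,379,660 + 3,180×191.8 = 1,989,584; volume = 11,500 + 3,180 = 14,680 m³
S = 1,989,584 / 14,680 = 135.5302 ppt

135.53 ppt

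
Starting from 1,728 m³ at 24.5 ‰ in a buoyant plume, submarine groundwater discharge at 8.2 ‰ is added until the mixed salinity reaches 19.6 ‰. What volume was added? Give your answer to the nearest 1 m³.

743 m³

Salt balance: 1,728×24.5 + V×8.2 = (1,728+V)×19.6
42,336 + 8.2V = 33,868.8 + 19.6V
8,467.2 = 11.4V
V = 742.74 m³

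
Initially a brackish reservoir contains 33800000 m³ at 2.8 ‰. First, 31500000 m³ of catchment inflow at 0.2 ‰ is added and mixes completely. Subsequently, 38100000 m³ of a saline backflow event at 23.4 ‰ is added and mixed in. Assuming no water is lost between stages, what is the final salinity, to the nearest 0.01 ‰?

9.60 ‰

Conserving salt mass:
Initial salt = 33,800,000×2.8 = 94,640,000
After stage 1: salt = 94,640,000 + 31,500,000×0.2 = 100,940,000; volume = 65,300,000 m³; S = 1.546 ‰
After stage 2: salt = 100,940,000 + 38,100,000×23.4 = 992,480,000; volume = 103,400,000 m³
S = 992,480,000 / 103,400,000 = 9.5985 ‰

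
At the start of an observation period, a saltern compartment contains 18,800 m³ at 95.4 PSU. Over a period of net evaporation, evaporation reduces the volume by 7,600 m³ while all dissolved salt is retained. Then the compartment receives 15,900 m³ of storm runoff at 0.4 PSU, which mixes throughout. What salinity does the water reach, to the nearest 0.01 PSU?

66.42 PSU

After evaporation: salt = 18,800×95.4 = 1,793,520; volume = 18,800 − 7,600 = 11,200 m³
After mixing: salt = 1,793,520 + 15,900×0.4 = 1,799,880; volume = 11,200 + 15,900 = 27,100 m³
S = 1,799,880 / 27,100 = 66.4162 PSU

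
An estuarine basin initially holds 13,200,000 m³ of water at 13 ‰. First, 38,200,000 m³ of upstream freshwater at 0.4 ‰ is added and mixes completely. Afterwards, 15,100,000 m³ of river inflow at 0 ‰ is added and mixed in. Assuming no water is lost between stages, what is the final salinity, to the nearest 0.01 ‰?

Conserving salt mass:
Initial salt = 13,200,000×13 = 171,600,000
After stage 1: salt = 171,600,000 + 38,200,000×0.4 = 186,880,000; volume = 51,400,000 m³; S = 3.636 ‰
After stage 2: salt = 186,880,000 + 15,100,000×0 = 186,880,000; volume = 66,500,000 m³
S = 186,880,000 / 66,500,000 = 2.8102 ‰

2.81 ‰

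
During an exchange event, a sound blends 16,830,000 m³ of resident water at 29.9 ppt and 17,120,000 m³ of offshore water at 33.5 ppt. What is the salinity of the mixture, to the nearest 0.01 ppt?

Salt balance:
salt = 16,830,000×29.9 + 17,120,000×33.5 = 503,217,000 + 573,520,000 = 1,076,737,000
volume = 16,830,000 + 17,120,000 = 33,950,000 m³
S = 1,076,737,000 / 33,950,000 = 31.7154 ppt

31.72 ppt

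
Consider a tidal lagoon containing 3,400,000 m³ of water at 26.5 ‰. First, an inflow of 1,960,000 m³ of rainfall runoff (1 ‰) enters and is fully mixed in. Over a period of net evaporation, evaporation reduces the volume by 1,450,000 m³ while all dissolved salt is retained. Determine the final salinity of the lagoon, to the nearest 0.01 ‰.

After mixing: salt = 3,400,000×26.5 + 1,960,000×1 = 92,060,000; volume = 5,360,000 m³
After evaporation: salt unchanged = 92,060,000; volume = 5,360,000 − 1,450,000 = 3,910,000 m³
S = 92,060,000 / 3,910,000 = 23.5448 ‰

23.54 ‰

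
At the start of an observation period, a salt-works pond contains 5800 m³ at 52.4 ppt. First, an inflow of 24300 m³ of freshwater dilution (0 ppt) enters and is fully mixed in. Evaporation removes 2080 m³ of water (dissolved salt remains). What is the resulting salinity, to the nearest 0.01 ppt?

After mixing: salt = 5,800×52.4 + 24,300×0 = 303,920; volume = 30,100 m³
After evaporation: salt unchanged = 303,920; volume = 30,100 − 2,080 = 28,020 m³
S = 303,920 / 28,020 = 10.8465 ppt

10.85 ppt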